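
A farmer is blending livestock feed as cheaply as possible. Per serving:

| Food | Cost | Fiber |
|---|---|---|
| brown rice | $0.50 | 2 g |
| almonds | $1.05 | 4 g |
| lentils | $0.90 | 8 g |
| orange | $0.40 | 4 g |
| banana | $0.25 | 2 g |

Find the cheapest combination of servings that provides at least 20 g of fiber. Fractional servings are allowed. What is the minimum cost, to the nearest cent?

Cost per g of fiber: orange $0.1000, lentils $0.1125, banana $0.1250, brown rice $0.2500, almonds $0.2625.
With no serving limits, use only orange: 20 g / 4 g = 5 servings × $0.40 = $2.00.

$2.00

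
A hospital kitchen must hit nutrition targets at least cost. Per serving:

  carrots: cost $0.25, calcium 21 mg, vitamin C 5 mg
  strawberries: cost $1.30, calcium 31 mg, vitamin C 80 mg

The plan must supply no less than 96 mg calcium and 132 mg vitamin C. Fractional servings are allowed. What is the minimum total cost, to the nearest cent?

$2.54

An LP optimum is at a vertex; with two nutrient constraints at most two foods are used. Check each candidate.
carrots only: max(96/21, 132/5) = 26.4 servings → $6.60.
strawberries only: max(96/31, 132/80) = 3.097 servings → $4.03.
carrots + strawberries with both tight: 2.353 servings and 1.503 servings → $2.54.
So the least-cost plan costs $2.54.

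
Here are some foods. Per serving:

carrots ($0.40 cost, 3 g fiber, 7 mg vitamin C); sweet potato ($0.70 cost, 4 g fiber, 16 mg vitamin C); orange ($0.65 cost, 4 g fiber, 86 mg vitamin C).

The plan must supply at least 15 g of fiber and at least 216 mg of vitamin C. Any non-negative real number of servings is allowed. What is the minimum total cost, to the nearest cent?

carrots only: max(15/3, 216/7) = 30.86 servings → $12.34.
sweet potato only: max(15/4, 216/16) = 13.5 servings → $9.45.
orange only: max(15/4, 216/86) = 3.75 servings → $2.44.
carrots + sweet potato: intersection lies outside the first quadrant.
carrots + orange with both tight: 1.852 servings and 2.361 servings → $2.28.
sweet potato + orange with both tight: 1.521 servings and 2.229 servings → $2.51.
So the least-cost plan costs $2.28.

$2.28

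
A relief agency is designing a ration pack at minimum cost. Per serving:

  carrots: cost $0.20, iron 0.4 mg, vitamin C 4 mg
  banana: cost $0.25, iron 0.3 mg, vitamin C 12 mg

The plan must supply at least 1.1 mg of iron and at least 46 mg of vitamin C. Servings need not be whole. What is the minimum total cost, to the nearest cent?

$0.96

Check every corner: each single food scaled to meet both minima, and each pair solved so both constraints bind.
carrots only: max(1.1/0.4, 46/4) = 11.5 servings → $2.30.
banana only: max(1.1/0.3, 46/12) = 3.833 servings → $0.96.
carrots + banana with both targets exact would need a negative amount; discard.
The minimum over all feasible corners is $0.96.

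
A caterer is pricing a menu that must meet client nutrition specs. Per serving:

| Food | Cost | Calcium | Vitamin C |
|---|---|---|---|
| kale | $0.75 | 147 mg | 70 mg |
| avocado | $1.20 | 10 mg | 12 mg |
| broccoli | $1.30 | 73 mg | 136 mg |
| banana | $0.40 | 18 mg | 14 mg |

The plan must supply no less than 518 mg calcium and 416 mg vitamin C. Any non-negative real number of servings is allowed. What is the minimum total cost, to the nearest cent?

This is a tiny linear program; its minimum lies at a vertex of the feasible set. List the vertices and price them.
kale only: max(518/147, 416/70) = 5.943 servings → $4.46.
avocado only: max(518/10, 416/12) = 51.8 servings → $62.16.
broccoli only: max(518/73, 416/136) = 7.096 servings → $9.22.
banana only: max(518/18, 416/14) = 29.71 servings → $11.89.
kale + avocado with both tight: 1.932 servings and 23.39 servings → $29.52.
kale + broccoli with both tight: 2.693 servings and 1.673 servings → $4.19.
kale + banana with both targets exact would need a negative amount; discard.
avocado + broccoli: intersection lies outside the first quadrant.
avocado + banana with both tight: 3.105 servings and 27.05 servings → $14.55.
broccoli + banana with both tight: 0.1655 servings and 28.11 servings → $11.46.
The minimum over all feasible corners is $4.19.

$4.19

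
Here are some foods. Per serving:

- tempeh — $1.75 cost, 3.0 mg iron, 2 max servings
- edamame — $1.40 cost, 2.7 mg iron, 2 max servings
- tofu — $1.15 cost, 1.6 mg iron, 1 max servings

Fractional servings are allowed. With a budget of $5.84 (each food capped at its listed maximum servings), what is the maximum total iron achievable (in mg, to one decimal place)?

Iron per dollar: edamame 1.929, tempeh 1.714, tofu 1.391.
Take 2 servings of edamame: spends $2.80, +5.4 mg iron (running total 5.4 mg).
Take 1.737 servings of tempeh: spends $3.04, +5.2 mg iron (running total 10.6 mg).
Filling greedily by iron-per-dollar is optimal for one linear limit, giving 10.6 mg.

10.6 mg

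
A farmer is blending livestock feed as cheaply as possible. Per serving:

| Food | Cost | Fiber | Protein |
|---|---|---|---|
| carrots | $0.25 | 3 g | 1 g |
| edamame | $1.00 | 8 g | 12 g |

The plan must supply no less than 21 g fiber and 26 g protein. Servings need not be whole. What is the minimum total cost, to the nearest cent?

Minimising a linear cost over {fiber ≥ 21, protein ≥ 26, servings ≥ 0} — the optimum is at a vertex, using one or two foods.
carrots only: max(21/3, 26/1) = 26 servings → $6.50.
edamame only: max(21/8, 26/12) = 2.625 servings → $2.62.
carrots + edamame with both tight: 1.571 servings and 2.036 servings → $2.43.
The minimum over all feasible corners is $2.43.

$2.43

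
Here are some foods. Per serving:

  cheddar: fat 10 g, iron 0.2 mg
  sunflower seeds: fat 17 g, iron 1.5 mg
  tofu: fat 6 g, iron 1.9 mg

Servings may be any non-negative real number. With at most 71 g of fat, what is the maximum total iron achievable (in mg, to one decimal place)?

22.5 mg

Iron per g fat: tofu 0.3167, sunflower seeds 0.08824, cheddar 0.02.
With no serving limits, spend the whole fat allowance on tofu: 71 g / 6 g × 1.9 mg = 22.5 mg.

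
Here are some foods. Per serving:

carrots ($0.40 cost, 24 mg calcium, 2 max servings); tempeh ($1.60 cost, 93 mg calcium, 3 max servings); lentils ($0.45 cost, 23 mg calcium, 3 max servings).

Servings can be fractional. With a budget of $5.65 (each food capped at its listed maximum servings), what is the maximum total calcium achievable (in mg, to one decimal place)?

Calcium per dollar: carrots 60, tempeh 58.12, lentils 51.11.
Take 2 servings of carrots: spends $0.80, +48.0 mg calcium (running total 48.0 mg).
Take 3 servings of tempeh: spends $4.80, +279.0 mg calcium (running total 327.0 mg).
Take 0.1111 servings of lentils: spends $0.05, +2.6 mg calcium (running total 329.6 mg).
Greedy by best ratio exhausts the cost allowance optimally: 329.6 mg.

329.6 mg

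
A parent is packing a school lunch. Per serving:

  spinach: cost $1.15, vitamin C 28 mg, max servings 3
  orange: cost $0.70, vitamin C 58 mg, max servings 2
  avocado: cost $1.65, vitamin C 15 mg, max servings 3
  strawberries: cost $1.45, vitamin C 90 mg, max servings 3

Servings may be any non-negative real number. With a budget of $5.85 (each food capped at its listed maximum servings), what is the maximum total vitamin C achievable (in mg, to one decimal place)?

Vitamin C per dollar: orange 82.86, strawberries 62.07, spinach 24.35, avocado 9.091.
Take 2 servings of orange: spends $1.40, +116.0 mg vitamin C (running total 116.0 mg).
Take 3 servings of strawberries: spends $4.35, +270.0 mg vitamin C (running total 386.0 mg).
Take 0.08696 servings of spinach: spends $0.10, +2.4 mg vitamin C (running total 388.4 mg).
Filling greedily by vitamin C-per-dollar is optimal for one linear limit, giving 388.4 mg.

388.4 mg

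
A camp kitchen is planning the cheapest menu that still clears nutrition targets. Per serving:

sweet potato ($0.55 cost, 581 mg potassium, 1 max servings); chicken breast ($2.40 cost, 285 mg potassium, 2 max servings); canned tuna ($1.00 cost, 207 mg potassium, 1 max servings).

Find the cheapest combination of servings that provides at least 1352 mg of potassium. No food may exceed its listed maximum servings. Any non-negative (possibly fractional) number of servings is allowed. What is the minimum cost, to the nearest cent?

$6.30

Cost per mg of potassium: sweet potato $0.0009, canned tuna $0.0048, chicken breast $0.0084.
Take 1 serving of sweet potato: +581.0 mg potassium for $0.55 (total $0.55, still need 771.0 mg).
Take 1 serving of canned tuna: +207.0 mg potassium for $1.00 (total $1.55, still need 564.0 mg).
Take 1.979 servings of chicken breast: +564.0 mg potassium for $4.75 (total $6.30, still need 0.0 mg).
Filling from the cheapest source first is optimal under one linear minimum: $6.30.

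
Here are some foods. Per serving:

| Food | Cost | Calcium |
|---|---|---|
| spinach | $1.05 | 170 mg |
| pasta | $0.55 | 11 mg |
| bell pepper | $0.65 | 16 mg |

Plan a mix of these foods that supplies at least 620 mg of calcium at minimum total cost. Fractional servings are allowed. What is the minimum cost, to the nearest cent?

$3.83

Cost per mg of calcium: spinach $0.0062, bell pepper $0.0406, pasta $0.0500.
With no serving limits, use only spinach: 620 mg / 170 mg = 3.647 servings × $1.05 = $3.83.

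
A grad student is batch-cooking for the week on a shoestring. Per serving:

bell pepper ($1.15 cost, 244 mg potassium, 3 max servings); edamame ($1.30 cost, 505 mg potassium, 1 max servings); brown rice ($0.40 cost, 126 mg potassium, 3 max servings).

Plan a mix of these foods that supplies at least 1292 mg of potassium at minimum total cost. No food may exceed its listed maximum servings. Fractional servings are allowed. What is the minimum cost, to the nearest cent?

$4.43

Cost per mg of potassium: edamame $0.0026, brown rice $0.0032, bell pepper $0.0047.
Take 1 serving of edamame: +505.0 mg potassium for $1.30 (total $1.30, still need 787.0 mg).
Take 3 servings of brown rice: +378.0 mg potassium for $1.20 (total $2.50, still need 409.0 mg).
Take 1.676 servings of bell pepper: +409.0 mg potassium for $1.93 (total $4.43, still need 0.0 mg).
Filling from the cheapest source first is optimal under one linear minimum: $4.43.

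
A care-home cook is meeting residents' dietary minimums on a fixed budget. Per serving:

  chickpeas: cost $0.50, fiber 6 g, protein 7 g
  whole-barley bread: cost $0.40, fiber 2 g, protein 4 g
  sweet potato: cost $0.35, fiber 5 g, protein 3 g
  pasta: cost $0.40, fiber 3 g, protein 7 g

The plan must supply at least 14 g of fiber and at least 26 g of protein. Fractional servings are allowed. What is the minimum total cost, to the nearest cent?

chickpeas only: max(14/6, 26/7) = 3.714 servings → $1.86.
whole-barley bread only: max(14/2, 26/4) = 7 servings → $2.80.
sweet potato only: max(14/5, 26/3) = 8.667 servings → $3.03.
pasta only: max(14/3, 26/7) = 4.667 servings → $1.87.
chickpeas + whole-barley bread with both tight: 0.4 servings and 5.8 servings → $2.52.
chickpeas + sweet potato: intersection lies outside the first quadrant.
chickpeas + pasta with both tight: 0.9524 servings and 2.762 servings → $1.58.
whole-barley bread + sweet potato with both tight: 6.286 servings and 0.2857 servings → $2.61.
whole-barley bread + pasta with both targets exact would need a negative amount; discard.
sweet potato + pasta with both tight: 0.7692 servings and 3.385 servings → $1.62.
The minimum over all feasible corners is $1.58.

$1.58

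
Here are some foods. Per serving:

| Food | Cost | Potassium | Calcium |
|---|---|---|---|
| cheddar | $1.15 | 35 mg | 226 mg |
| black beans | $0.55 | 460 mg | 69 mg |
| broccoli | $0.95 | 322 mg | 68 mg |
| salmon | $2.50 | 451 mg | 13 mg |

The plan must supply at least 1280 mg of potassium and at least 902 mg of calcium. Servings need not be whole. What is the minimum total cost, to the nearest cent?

At the optimum either one food covers both requirements or two foods hit both targets exactly; no other combination can be cheaper.
cheddar only: max(1280/35, 902/226) = 36.57 servings → $42.06.
black beans only: max(1280/460, 902/69) = 13.07 servings → $7.19.
broccoli only: max(1280/322, 902/68) = 13.26 servings → $12.60.
salmon only: max(1280/451, 902/13) = 69.38 servings → $173.46.
cheddar + black beans with both tight: 3.216 servings and 2.538 servings → $5.09.
cheddar + broccoli with both tight: 2.89 servings and 3.661 servings → $6.80.
cheddar + salmon with both tight: 3.845 servings and 2.54 servings → $10.77.
black beans + broccoli: intersection lies outside the first quadrant.
black beans + salmon with both targets exact would need a negative amount; discard.
broccoli + salmon: intersection lies outside the first quadrant.
The minimum over all feasible corners is $5.09.

$5.09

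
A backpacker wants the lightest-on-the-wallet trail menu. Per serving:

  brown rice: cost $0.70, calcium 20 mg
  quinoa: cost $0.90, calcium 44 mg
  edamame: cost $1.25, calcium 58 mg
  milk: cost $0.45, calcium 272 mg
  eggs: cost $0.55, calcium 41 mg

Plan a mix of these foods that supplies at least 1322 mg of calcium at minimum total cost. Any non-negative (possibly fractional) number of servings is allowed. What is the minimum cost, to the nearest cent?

Cost per mg of calcium: milk $0.0017, eggs $0.0134, quinoa $0.0205, edamame $0.0216, brown rice $0.0350.
With no serving limits, use only milk: 1322 mg / 272 mg = 4.86 servings × $0.45 = $2.19.

$2.19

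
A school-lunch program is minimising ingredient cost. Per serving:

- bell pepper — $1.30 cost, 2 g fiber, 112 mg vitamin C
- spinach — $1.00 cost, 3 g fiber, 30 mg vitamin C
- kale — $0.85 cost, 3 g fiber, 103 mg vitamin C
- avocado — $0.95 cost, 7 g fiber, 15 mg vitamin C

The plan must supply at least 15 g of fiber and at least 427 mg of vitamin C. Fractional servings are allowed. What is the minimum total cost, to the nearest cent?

$3.85

An LP optimum is at a vertex; with two nutrient constraints at most two foods are used. Check each candidate.
bell pepper only: max(15/2, 427/112) = 7.5 servings → $9.75.
spinach only: max(15/3, 427/30) = 14.23 servings → $14.23.
kale only: max(15/3, 427/103) = 5 servings → $4.25.
avocado only: max(15/7, 427/15) = 28.47 servings → $27.04.
bell pepper + spinach with both tight: 3.011 servings and 2.993 servings → $6.91.
bell pepper + kale: the both-tight solution has a negative serving — not a feasible corner.
bell pepper + avocado with both tight: 3.666 servings and 1.095 servings → $5.81.
spinach + kale with both tight: 1.205 servings and 3.795 servings → $4.43.
spinach + avocado: the both-tight solution has a negative serving — not a feasible corner.
kale + avocado with both tight: 4.089 servings and 0.3905 servings → $3.85.
The minimum over all feasible corners is $3.85.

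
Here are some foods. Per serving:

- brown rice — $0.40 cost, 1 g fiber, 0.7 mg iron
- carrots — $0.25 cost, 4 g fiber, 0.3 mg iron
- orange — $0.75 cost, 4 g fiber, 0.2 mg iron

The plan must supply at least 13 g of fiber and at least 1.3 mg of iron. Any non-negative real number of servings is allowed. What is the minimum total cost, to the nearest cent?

Check every corner: each single food scaled to meet both minima, and each pair solved so both constraints bind.
brown rice only: max(13/1, 1.3/0.7) = 13 servings → $5.20.
carrots only: max(13/4, 1.3/0.3) = 4.333 servings → $1.08.
orange only: max(13/4, 1.3/0.2) = 6.5 servings → $4.88.
brown rice + carrots with both tight: 0.52 servings and 3.12 servings → $0.99.
brown rice + orange with both tight: 1 serving and 3 servings → $2.65.
carrots + orange: the both-tight solution has a negative serving — not a feasible corner.
Cheapest feasible corner: $0.99.

$0.99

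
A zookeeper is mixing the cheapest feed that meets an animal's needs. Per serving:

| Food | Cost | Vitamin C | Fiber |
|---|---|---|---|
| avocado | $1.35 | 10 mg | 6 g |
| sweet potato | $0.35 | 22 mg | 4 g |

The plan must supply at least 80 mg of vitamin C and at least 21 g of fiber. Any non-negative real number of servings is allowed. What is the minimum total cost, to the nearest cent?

$1.84

For a min-cost LP with two ≥-constraints, a basic feasible solution has at most two positive variables.
avocado only: max(80/10, 21/6) = 8 servings → $10.80.
sweet potato only: max(80/22, 21/4) = 5.25 servings → $1.84.
avocado + sweet potato with both tight: 1.543 servings and 2.935 servings → $3.11.
Cheapest feasible corner: $1.84.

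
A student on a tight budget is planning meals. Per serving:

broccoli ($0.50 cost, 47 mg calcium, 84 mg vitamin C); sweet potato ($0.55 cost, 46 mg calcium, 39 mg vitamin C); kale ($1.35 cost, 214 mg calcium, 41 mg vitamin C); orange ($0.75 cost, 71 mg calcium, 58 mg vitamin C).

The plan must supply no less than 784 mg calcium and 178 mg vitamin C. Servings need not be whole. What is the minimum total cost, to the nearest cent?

This is a tiny linear program; its minimum lies at a vertex of the feasible set. List the vertices and price them.
broccoli only: max(784/47, 178/84) = 16.68 servings → $8.34.
sweet potato only: max(784/46, 178/39) = 17.04 servings → $9.37.
kale only: max(784/214, 178/41) = 4.341 servings → $5.86.
orange only: max(784/71, 178/58) = 11.04 servings → $8.28.
broccoli + sweet potato: the both-tight solution has a negative serving — not a feasible corner.
broccoli + kale with both tight: 0.3706 servings and 3.582 servings → $5.02.
broccoli + orange with both targets exact would need a negative amount; discard.
sweet potato + kale with both tight: 0.9207 servings and 3.466 servings → $5.19.
sweet potato + orange with both targets exact would need a negative amount; discard.
kale + orange with both tight: 3.456 servings and 0.626 servings → $5.13.
So the least-cost plan costs $5.02.

$5.02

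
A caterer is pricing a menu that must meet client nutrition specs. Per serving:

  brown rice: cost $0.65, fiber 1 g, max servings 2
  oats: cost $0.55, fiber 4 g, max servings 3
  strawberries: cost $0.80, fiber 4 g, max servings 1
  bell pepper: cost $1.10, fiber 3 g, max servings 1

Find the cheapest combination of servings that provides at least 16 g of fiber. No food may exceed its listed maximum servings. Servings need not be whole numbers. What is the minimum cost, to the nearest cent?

Cost per g of fiber: oats $0.1375, strawberries $0.2000, bell pepper $0.3667, brown rice $0.6500.
Take 3 servings of oats: +12.0 g fiber for $1.65 (total $1.65, still need 4.0 g).
Take 1 serving of strawberries: +4.0 g fiber for $0.80 (total $2.45, still need 0.0 g).
Greedy by cheapest-per-g is optimal for a single linear constraint, so the minimum cost is $2.45.

$2.45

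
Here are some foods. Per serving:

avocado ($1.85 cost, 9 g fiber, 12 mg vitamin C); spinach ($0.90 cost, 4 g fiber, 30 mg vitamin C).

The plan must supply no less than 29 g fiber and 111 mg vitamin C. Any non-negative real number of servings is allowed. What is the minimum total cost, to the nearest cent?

avocado only: max(29/9, 111/12) = 9.25 servings → $17.11.
spinach only: max(29/4, 111/30) = 7.25 servings → $6.53.
avocado + spinach with both tight: 1.919 servings and 2.932 servings → $6.19.
So the least-cost plan costs $6.19.

$6.19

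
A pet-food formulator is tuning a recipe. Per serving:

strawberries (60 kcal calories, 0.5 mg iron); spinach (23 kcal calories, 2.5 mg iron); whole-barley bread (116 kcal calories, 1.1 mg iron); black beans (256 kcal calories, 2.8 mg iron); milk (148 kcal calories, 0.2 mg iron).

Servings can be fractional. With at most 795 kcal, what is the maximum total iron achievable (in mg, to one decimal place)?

86.4 mg

Iron per kcal: spinach 0.1087, black beans 0.01094, whole-barley bread 0.009483, strawberries 0.008333, milk 0.001351.
With no serving limits, spend the whole calories allowance on spinach: 795 kcal / 23 kcal × 2.5 mg = 86.4 mg.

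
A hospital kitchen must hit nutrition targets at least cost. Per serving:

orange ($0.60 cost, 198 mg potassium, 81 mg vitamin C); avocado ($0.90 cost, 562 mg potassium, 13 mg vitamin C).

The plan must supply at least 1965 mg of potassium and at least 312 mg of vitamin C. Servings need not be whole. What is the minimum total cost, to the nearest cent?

With two linear requirements the optimum uses one or two foods; enumerate the corners.
orange only: max(1965/198, 312/81) = 9.924 servings → $5.95.
avocado only: max(1965/562, 312/13) = 24 servings → $21.60.
orange + avocado with both tight: 3.488 servings and 2.268 servings → $4.13.
So the least-cost plan costs $4.13.

$4.13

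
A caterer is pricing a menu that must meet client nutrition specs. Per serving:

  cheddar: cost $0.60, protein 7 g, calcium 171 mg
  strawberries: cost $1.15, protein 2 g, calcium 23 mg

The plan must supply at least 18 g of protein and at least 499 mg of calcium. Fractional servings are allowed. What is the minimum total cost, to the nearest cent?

$1.75

With two linear requirements the optimum uses one or two foods; enumerate the corners.
cheddar only: max(18/7, 499/171) = 2.918 servings → $1.75.
strawberries only: max(18/2, 499/23) = 21.7 servings → $24.95.
cheddar + strawberries: intersection lies outside the first quadrant.
The minimum over all feasible corners is $1.75.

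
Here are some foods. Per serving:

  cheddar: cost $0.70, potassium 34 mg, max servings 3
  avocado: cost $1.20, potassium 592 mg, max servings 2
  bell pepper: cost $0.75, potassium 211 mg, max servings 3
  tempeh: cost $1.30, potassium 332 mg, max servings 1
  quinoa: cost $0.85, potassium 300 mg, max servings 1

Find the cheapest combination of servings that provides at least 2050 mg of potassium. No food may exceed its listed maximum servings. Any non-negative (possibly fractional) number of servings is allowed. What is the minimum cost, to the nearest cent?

$5.26

Cost per mg of potassium: avocado $0.0020, quinoa $0.0028, bell pepper $0.0036, tempeh $0.0039, cheddar $0.0206.
Take 2 servings of avocado: +1184.0 mg potassium for $2.40 (total $2.40, still need 866.0 mg).
Take 1 serving of quinoa: +300.0 mg potassium for $0.85 (total $3.25, still need 566.0 mg).
Take 2.682 servings of bell pepper: +566.0 mg potassium for $2.01 (total $5.26, still need 0.0 mg).
Filling from the cheapest source first is optimal under one linear minimum: $5.26.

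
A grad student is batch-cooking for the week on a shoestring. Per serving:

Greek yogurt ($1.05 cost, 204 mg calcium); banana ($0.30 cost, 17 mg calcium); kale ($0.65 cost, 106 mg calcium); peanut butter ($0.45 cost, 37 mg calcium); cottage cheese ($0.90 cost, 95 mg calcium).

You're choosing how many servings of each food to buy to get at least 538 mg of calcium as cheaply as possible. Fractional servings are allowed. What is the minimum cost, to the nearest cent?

$2.77

Cost per mg of calcium: Greek yogurt $0.0051, kale $0.0061, cottage cheese $0.0095, peanut butter $0.0122, banana $0.0176.
With no serving limits, use only Greek yogurt: 538 mg / 204 mg = 2.637 servings × $1.05 = $2.77.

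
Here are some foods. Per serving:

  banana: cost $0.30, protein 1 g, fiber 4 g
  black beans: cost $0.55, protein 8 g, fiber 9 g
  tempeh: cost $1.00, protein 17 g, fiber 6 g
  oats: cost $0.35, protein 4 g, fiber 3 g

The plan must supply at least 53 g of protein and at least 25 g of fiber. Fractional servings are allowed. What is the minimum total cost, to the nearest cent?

$3.20

The cheapest plan sits at a corner of the feasible region — with two constraints it uses at most two foods.
banana only: max(53/1, 25/4) = 53 servings → $15.90.
black beans only: max(53/8, 25/9) = 6.625 servings → $3.64.
tempeh only: max(53/17, 25/6) = 4.167 servings → $4.17.
oats only: max(53/4, 25/3) = 13.25 servings → $4.64.
banana + black beans: the both-tight solution has a negative serving — not a feasible corner.
banana + tempeh with both tight: 1.726 servings and 3.016 servings → $3.53.
banana + oats: intersection lies outside the first quadrant.
black beans + tempeh with both tight: 1.019 servings and 2.638 servings → $3.20.
black beans + oats with both targets exact would need a negative amount; discard.
tempeh + oats with both tight: 2.185 servings and 3.963 servings → $3.57.
The minimum over all feasible corners is $3.20.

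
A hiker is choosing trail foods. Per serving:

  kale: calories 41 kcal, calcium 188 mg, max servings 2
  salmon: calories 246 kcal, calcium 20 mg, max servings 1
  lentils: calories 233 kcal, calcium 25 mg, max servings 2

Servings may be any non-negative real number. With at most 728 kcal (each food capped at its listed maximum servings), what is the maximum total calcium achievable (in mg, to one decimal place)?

Calcium per kcal: kale 4.585, lentils 0.1073, salmon 0.0813.
Take 2 servings of kale: uses 82 kcal, +376.0 mg calcium (running total 376.0 mg).
Take 2 servings of lentils: uses 466 kcal, +50.0 mg calcium (running total 426.0 mg).
Take 0.7317 servings of salmon: uses 180 kcal, +14.6 mg calcium (running total 440.6 mg).
Filling greedily by calcium-per-kcal is optimal for one linear limit, giving 440.6 mg.

440.6 mg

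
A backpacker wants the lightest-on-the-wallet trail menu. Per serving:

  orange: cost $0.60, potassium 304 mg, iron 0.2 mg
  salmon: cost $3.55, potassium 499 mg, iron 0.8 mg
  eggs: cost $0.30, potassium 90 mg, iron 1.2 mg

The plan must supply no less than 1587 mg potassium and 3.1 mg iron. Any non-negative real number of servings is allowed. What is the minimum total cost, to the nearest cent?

$3.35

Check every corner: each single food scaled to meet both minima, and each pair solved so both constraints bind.
orange only: max(1587/304, 3.1/0.2) = 15.5 servings → $9.30.
salmon only: max(1587/499, 3.1/0.8) = 3.875 servings → $13.76.
eggs only: max(1587/90, 3.1/1.2) = 17.63 servings → $5.29.
orange + salmon with both targets exact would need a negative amount; discard.
orange + eggs with both tight: 4.687 servings and 1.802 servings → $3.35.
salmon + eggs with both tight: 3.085 servings and 0.5264 servings → $11.11.
So the least-cost plan costs $3.35.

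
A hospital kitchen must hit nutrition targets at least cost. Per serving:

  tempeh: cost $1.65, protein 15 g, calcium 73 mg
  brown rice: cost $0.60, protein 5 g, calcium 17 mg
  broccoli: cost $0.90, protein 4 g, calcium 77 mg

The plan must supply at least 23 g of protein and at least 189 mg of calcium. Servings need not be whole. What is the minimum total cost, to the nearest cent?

For a min-cost LP with two ≥-constraints, a basic feasible solution has at most two positive variables.
tempeh only: max(23/15, 189/73) = 2.589 servings → $4.27.
brown rice only: max(23/5, 189/17) = 11.12 servings → $6.67.
broccoli only: max(23/4, 189/77) = 5.75 servings → $5.17.
tempeh + brown rice: the both-tight solution has a negative serving — not a feasible corner.
tempeh + broccoli with both tight: 1.176 servings and 1.34 servings → $3.15.
brown rice + broccoli with both tight: 3.202 servings and 1.748 servings → $3.49.
So the least-cost plan costs $3.15.

$3.15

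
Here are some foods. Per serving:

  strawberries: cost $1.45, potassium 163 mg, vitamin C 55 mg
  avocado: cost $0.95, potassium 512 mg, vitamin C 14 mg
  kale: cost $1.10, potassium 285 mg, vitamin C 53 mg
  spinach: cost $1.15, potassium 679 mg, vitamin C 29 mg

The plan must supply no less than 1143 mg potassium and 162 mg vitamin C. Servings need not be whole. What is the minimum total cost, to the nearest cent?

$3.65

At the optimum either one food covers both requirements or two foods hit both targets exactly; no other combination can be cheaper.
strawberries only: max(1143/163, 162/55) = 7.012 servings → $10.17.
avocado only: max(1143/512, 162/14) = 11.57 servings → $10.99.
kale only: max(1143/285, 162/53) = 4.011 servings → $4.41.
spinach only: max(1143/679, 162/29) = 5.586 servings → $6.42.
strawberries + avocado with both tight: 2.587 servings and 1.409 servings → $5.09.
strawberries + kale: the both-tight solution has a negative serving — not a feasible corner.
strawberries + spinach with both tight: 2.356 servings and 1.118 servings → $4.70.
avocado + kale with both tight: 0.6225 servings and 2.892 servings → $3.77.
avocado + spinach with both targets exact would need a negative amount; discard.
kale + spinach with both tight: 2.772 servings and 0.5198 servings → $3.65.
So the least-cost plan costs $3.65.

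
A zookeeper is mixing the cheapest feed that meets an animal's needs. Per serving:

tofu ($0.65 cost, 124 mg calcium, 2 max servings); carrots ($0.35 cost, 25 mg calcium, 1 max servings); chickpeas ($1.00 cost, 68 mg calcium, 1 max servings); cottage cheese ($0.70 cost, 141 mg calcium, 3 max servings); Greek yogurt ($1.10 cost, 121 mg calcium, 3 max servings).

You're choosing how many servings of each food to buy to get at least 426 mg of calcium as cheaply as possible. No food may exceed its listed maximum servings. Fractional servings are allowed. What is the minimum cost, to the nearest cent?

$2.12

Cost per mg of calcium: cottage cheese $0.0050, tofu $0.0052, Greek yogurt $0.0091, carrots $0.0140, chickpeas $0.0147.
Take 3 servings of cottage cheese: +423.0 mg calcium for $2.10 (total $2.10, still need 3.0 mg).
Take 0.02419 servings of tofu: +3.0 mg calcium for $0.02 (total $2.12, still need 0.0 mg).
Filling from the cheapest source first is optimal under one linear minimum: $2.12.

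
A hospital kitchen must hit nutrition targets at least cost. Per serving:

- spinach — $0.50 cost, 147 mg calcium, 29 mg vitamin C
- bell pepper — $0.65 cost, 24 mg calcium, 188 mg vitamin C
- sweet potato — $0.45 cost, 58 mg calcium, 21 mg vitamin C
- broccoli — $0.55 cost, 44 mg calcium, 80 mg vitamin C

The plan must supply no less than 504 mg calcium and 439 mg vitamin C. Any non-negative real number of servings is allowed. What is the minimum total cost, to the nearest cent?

$2.77

Minimising a linear cost over {calcium ≥ 504, vitamin C ≥ 439, servings ≥ 0} — the optimum is at a vertex, using one or two foods.
spinach only: max(504/147, 439/29) = 15.14 servings → $7.57.
bell pepper only: max(504/24, 439/188) = 21 servings → $13.65.
sweet potato only: max(504/58, 439/21) = 20.9 servings → $9.41.
broccoli only: max(504/44, 439/80) = 11.45 servings → $6.30.
spinach + bell pepper with both tight: 3.126 servings and 1.853 servings → $2.77.
spinach + sweet potato: the both-tight solution has a negative serving — not a feasible corner.
spinach + broccoli with both tight: 2.003 servings and 4.761 servings → $3.62.
bell pepper + sweet potato with both tight: 1.431 servings and 8.098 servings → $4.57.
bell pepper + broccoli: the both-tight solution has a negative serving — not a feasible corner.
sweet potato + broccoli with both tight: 5.652 servings and 4.004 servings → $4.75.
The minimum over all feasible corners is $2.77.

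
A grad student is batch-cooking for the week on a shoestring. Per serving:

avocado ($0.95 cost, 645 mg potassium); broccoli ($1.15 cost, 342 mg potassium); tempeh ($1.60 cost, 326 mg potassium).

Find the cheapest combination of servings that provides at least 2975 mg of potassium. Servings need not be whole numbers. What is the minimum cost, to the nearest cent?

$4.38

Cost per mg of potassium: avocado $0.0015, broccoli $0.0034, tempeh $0.0049.
With no serving limits, use only avocado: 2975 mg / 645 mg = 4.612 servings × $0.95 = $4.38.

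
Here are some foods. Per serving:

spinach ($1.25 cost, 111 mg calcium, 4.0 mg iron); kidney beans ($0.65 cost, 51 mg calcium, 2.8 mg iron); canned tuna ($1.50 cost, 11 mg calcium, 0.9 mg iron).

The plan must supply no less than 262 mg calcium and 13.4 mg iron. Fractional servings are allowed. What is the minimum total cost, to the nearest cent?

For a min-cost LP with two ≥-constraints, a basic feasible solution has at most two positive variables.
spinach only: max(262/111, 13.4/4.0) = 3.35 servings → $4.19.
kidney beans only: max(262/51, 13.4/2.8) = 5.137 servings → $3.34.
canned tuna only: max(262/11, 13.4/0.9) = 23.82 servings → $35.73.
spinach + kidney beans with both tight: 0.47 servings and 4.114 servings → $3.26.
spinach + canned tuna with both tight: 1.581 servings and 7.86 servings → $13.77.
kidney beans + canned tuna: the both-tight solution has a negative serving — not a feasible corner.
So the least-cost plan costs $3.26.

$3.26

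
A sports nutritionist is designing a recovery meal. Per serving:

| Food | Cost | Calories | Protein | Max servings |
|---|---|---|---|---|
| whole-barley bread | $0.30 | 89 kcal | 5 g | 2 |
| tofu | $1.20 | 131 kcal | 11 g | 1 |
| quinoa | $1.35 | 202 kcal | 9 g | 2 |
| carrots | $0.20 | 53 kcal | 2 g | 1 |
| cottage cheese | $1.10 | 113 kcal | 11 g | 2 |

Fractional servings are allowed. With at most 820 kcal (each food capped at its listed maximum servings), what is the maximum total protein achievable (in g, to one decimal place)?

55.7 g

Protein per kcal: cottage cheese 0.09735, tofu 0.08397, whole-barley bread 0.05618, quinoa 0.04455, carrots 0.03774.
Take 2 servings of cottage cheese: uses 226 kcal, +22.0 g protein (running total 22.0 g).
Take 1 serving of tofu: uses 131 kcal, +11.0 g protein (running total 33.0 g).
Take 2 servings of whole-barley bread: uses 178 kcal, +10.0 g protein (running total 43.0 g).
Take 1.411 servings of quinoa: uses 285 kcal, +12.7 g protein (running total 55.7 g).
Filling greedily by protein-per-kcal is optimal for one linear limit, giving 55.7 g.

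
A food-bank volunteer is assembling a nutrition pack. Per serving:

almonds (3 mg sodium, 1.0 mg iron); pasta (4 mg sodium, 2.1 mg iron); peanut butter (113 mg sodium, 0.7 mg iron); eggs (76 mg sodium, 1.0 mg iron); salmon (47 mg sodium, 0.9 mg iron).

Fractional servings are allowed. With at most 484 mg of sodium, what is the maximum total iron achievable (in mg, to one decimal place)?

254.1 mg

Iron per mg sodium: pasta 0.525, almonds 0.3333, salmon 0.01915, eggs 0.01316, peanut butter 0.006195.
With no serving limits, spend the whole sodium allowance on pasta: 484 mg / 4 mg × 2.1 mg = 254.1 mg.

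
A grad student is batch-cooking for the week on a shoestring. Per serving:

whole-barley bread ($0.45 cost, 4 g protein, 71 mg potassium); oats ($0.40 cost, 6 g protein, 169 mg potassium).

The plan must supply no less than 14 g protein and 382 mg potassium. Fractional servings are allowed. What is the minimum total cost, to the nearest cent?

$0.93

Check every corner: each single food scaled to meet both minima, and each pair solved so both constraints bind.
whole-barley bread only: max(14/4, 382/71) = 5.38 servings → $2.42.
oats only: max(14/6, 382/169) = 2.333 servings → $0.93.
whole-barley bread + oats with both tight: 0.296 servings and 2.136 servings → $0.99.
So the least-cost plan costs $0.93.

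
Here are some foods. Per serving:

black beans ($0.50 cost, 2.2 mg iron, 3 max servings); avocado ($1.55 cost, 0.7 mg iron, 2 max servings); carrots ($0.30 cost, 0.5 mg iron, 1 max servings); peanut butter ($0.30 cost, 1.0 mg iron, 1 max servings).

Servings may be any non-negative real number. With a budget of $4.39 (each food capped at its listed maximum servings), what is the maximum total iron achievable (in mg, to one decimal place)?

Iron per dollar: black beans 4.4, peanut butter 3.333, carrots 1.667, avocado 0.4516.
Take 3 servings of black beans: spends $1.50, +6.6 mg iron (running total 6.6 mg).
Take 1 serving of peanut butter: spends $0.30, +1.0 mg iron (running total 7.6 mg).
Take 1 serving of carrots: spends $0.30, +0.5 mg iron (running total 8.1 mg).
Take 1.477 servings of avocado: spends $2.29, +1.0 mg iron (running total 9.1 mg).
Greedy by best ratio exhausts the cost allowance optimally: 9.1 mg.

9.1 mg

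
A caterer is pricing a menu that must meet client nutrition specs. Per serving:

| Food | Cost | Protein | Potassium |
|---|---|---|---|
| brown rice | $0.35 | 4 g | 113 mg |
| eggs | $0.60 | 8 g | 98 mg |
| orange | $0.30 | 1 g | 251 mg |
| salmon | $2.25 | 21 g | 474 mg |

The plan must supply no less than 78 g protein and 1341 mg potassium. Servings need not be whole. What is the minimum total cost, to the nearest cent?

Check every corner: each single food scaled to meet both minima, and each pair solved so both constraints bind.
brown rice only: max(78/4, 1341/113) = 19.5 servings → $6.83.
eggs only: max(78/8, 1341/98) = 13.68 servings → $8.21.
orange only: max(78/1, 1341/251) = 78 servings → $23.40.
salmon only: max(78/21, 1341/474) = 3.714 servings → $8.36.
brown rice + eggs with both tight: 6.023 servings and 6.738 servings → $6.15.
brown rice + orange with both targets exact would need a negative amount; discard.
brown rice + salmon with both targets exact would need a negative amount; discard.
eggs + orange with both tight: 9.548 servings and 1.615 servings → $6.21.
eggs + salmon with both tight: 5.081 servings and 1.779 servings → $7.05.
orange + salmon: the both-tight solution has a negative serving — not a feasible corner.
Cheapest feasible corner: $6.15.

$6.15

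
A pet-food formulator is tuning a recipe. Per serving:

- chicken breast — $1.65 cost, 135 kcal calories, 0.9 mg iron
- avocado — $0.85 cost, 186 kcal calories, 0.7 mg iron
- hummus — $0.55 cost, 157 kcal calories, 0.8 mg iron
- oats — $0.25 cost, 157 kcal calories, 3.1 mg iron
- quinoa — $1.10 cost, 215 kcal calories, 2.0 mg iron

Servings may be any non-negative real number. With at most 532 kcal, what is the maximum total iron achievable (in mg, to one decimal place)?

Iron per kcal: oats 0.01975, quinoa 0.009302, chicken breast 0.006667, hummus 0.005096, avocado 0.003763.
With no serving limits, spend the whole calories allowance on oats: 532 kcal / 157 kcal × 3.1 mg = 10.5 mg.

10.5 mg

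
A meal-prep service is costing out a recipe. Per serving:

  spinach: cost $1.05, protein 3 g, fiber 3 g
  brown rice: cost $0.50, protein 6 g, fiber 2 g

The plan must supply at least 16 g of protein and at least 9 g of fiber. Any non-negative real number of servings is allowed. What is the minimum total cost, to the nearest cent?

$2.25

An LP optimum is at a vertex; with two nutrient constraints at most two foods are used. Check each candidate.
spinach only: max(16/3, 9/3) = 5.333 servings → $5.60.
brown rice only: max(16/6, 9/2) = 4.5 servings → $2.25.
spinach + brown rice with both tight: 1.833 servings and 1.75 servings → $2.80.
The minimum over all feasible corners is $2.25.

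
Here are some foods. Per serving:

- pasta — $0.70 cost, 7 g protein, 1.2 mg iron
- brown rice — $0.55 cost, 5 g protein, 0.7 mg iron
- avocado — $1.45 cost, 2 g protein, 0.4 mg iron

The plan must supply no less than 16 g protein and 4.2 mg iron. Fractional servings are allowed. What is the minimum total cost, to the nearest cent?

$2.45

This is a tiny linear program; its minimum lies at a vertex of the feasible set. List the vertices and price them.
pasta only: max(16/7, 4.2/1.2) = 3.5 servings → $2.45.
brown rice only: max(16/5, 4.2/0.7) = 6 servings → $3.30.
avocado only: max(16/2, 4.2/0.4) = 10.5 servings → $15.22.
pasta + brown rice: the both-tight solution has a negative serving — not a feasible corner.
pasta + avocado with both targets exact would need a negative amount; discard.
brown rice + avocado: the both-tight solution has a negative serving — not a feasible corner.
So the least-cost plan costs $2.45.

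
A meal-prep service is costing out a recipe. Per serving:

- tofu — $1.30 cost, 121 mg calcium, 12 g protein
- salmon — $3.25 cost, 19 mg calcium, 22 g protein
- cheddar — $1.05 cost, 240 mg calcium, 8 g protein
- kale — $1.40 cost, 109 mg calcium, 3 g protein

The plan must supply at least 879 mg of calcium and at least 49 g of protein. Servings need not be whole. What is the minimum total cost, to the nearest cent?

$5.75

A basic optimal solution has at most two foods positive. Try each food alone and each pair with both targets met exactly.
tofu only: max(879/121, 49/12) = 7.264 servings → $9.44.
salmon only: max(879/19, 49/22) = 46.26 servings → $150.36.
cheddar only: max(879/240, 49/8) = 6.125 servings → $6.43.
kale only: max(879/109, 49/3) = 16.33 servings → $22.87.
tofu + salmon: the both-tight solution has a negative serving — not a feasible corner.
tofu + cheddar with both tight: 2.473 servings and 2.416 servings → $5.75.
tofu + kale with both tight: 2.861 servings and 4.888 servings → $10.56.
salmon + cheddar with both tight: 0.922 servings and 3.59 servings → $6.77.
salmon + kale with both tight: 1.155 servings and 7.863 servings → $14.76.
cheddar + kale: the both-tight solution has a negative serving — not a feasible corner.
Cheapest feasible corner: $5.75.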